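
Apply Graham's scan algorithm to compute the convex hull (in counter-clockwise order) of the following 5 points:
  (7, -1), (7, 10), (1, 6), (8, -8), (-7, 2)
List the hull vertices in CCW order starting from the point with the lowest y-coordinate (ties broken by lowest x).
Hull (CCW) = [(8, -8), (7, 10), (-7, 2)]

Graham scan procedure:
  1. Find the pivot p₀ = point with lowest y (tie → lowest x): (8, -8).
  2. Sort the remaining points by polar angle around p₀.
  3. Walk through sorted points, maintaining a stack; pop the top while the last three entries make a non-left turn (cross product ≤ 0).
  4. Final stack is the convex hull in CCW order: (8, -8), (7, 10), (-7, 2).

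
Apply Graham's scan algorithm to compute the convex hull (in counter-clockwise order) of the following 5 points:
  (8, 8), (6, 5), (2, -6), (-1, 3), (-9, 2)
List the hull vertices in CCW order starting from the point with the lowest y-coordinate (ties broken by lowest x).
Hull (CCW) = [(2, -6), (8, 8), (-9, 2)]

Graham scan procedure:
  1. Find the pivot p₀ = point with lowest y (tie → lowest x): (2, -6).
  2. Sort the remaining points by polar angle around p₀.
  3. Walk through sorted points, maintaining a stack; pop the top while the last three entries make a non-left turn (cross product ≤ 0).
  4. Final stack is the convex hull in CCW order: (2, -6), (8, 8), (-9, 2).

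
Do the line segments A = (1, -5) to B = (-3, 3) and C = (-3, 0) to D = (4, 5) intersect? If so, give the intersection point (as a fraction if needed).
Yes; intersection at (-36/19, 15/19) (t = 55/76 on AB, s = 3/19 on CD)

Parametrize AB as A + t(B − A) = (1 + -4 t, -5 + 8 t) and CD as C + s(D − C) = (-3 + 7 s, 0 + 5 s). Solve the linear system for (t, s). Determinant = 76 ≠ 0, so a unique intersection of the containing lines exists. Solution: t = 55/76, s = 3/19 — both in [0, 1], so the segments cross. Intersection point: (-36/19, 15/19).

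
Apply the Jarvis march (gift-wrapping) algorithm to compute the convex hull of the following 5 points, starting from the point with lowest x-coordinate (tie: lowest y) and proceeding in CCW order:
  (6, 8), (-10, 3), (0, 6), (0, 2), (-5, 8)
Hull (CCW) = [(-10, 3), (0, 2), (6, 8), (-5, 8)]

Jarvis march: at each step, from the current hull vertex p, select the next vertex q as the point such that every other point lies strictly to the left of (or on) the directed line p → q. (Equivalently: for every other point r, the cross product (q − p) × (r − p) ≥ 0.)
Starting point (lowest x, tie lowest y): (-10, 3). Wrap until returning to start. Resulting hull: (-10, 3), (0, 2), (6, 8), (-5, 8).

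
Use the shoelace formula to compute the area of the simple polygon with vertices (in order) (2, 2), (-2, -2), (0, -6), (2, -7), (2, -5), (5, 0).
Area = 63/2

Shoelace formula: Area = (1/2) |Σ_i (x_i · y_{i+1} − x_{i+1} · y_i)| (indices mod n). Compute each cross term:
  (2)(-2) − (-2)(2) = 0
  (-2)(-6) − (0)(-2) = 12
  (0)(-7) − (2)(-6) = 12
  (2)(-5) − (2)(-7) = 4
  (2)(0) − (5)(-5) = 25
  (5)(2) − (2)(0) = 10
Sum = 63, so (signed) Area = 63/2 = 63/2, |Area| = 63/2.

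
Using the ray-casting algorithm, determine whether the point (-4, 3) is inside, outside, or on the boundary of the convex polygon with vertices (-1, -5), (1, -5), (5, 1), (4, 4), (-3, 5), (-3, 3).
The point (-4, 3) lies strictly outside the polygon

Cast a horizontal ray to the right from the query point and count how many polygon edges it crosses (each edge strictly once or zero times, handled with the usual half-open convention). 
Parity of crossings → even ⇒ outside.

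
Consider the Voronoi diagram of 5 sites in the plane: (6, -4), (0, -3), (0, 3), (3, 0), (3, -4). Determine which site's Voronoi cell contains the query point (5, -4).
Nearest site = (6, -4)

The Voronoi cell of site s contains exactly those query points closer to s than to any other site. Compute squared distances from q = (5, -4) to each site:
  (6 − 5)² + (-4 − -4)² = 1
  (3 − 5)² + (-4 − -4)² = 4
  (3 − 5)² + (0 − -4)² = 20
  (0 − 5)² + (-3 − -4)² = 26
  (0 − 5)² + (3 − -4)² = 74
Minimum is attained by (6, -4), so q lies in its Voronoi cell.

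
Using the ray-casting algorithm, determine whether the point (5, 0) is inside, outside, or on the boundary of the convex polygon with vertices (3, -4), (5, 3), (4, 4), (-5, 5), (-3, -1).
The point (5, 0) lies strictly outside the polygon

Cast a horizontal ray to the right from the query point and count how many polygon edges it crosses (each edge strictly once or zero times, handled with the usual half-open convention). 
Parity of crossings → even ⇒ outside.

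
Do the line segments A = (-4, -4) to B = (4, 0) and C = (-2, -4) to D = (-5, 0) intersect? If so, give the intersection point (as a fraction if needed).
Yes; intersection at (-28/11, -36/11) (t = 2/11 on AB, s = 2/11 on CD)

Parametrize AB as A + t(B − A) = (-4 + 8 t, -4 + 4 t) and CD as C + s(D − C) = (-2 + -3 s, -4 + 4 s). Solve the linear system for (t, s). Determinant = -44 ≠ 0, so a unique intersection of the containing lines exists. Solution: t = 2/11, s = 2/11 — both in [0, 1], so the segments cross. Intersection point: (-28/11, -36/11).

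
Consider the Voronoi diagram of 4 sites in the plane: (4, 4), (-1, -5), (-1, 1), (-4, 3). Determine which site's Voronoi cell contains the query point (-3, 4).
Nearest site = (-4, 3)

The Voronoi cell of site s contains exactly those query points closer to s than to any other site. Compute squared distances from q = (-3, 4) to each site:
  (-4 − -3)² + (3 − 4)² = 2
  (-1 − -3)² + (1 − 4)² = 13
  (4 − -3)² + (4 − 4)² = 49
  (-1 − -3)² + (-5 − 4)² = 85
Minimum is attained by (-4, 3), so q lies in its Voronoi cell.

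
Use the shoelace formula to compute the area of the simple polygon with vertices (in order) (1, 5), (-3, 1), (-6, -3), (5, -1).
Area = 39

Shoelace formula: Area = (1/2) |Σ_i (x_i · y_{i+1} − x_{i+1} · y_i)| (indices mod n). Compute each cross term:
  (1)(1) − (-3)(5) = 16
  (-3)(-3) − (-6)(1) = 15
  (-6)(-1) − (5)(-3) = 21
  (5)(5) − (1)(-1) = 26
Sum = 78, so (signed) Area = 78/2 = 39, |Area| = 39.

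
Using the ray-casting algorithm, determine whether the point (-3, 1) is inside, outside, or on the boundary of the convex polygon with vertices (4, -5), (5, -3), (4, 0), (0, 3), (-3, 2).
The point (-3, 1) lies strictly outside the polygon

Cast a horizontal ray to the right from the query point and count how many polygon edges it crosses (each edge strictly once or zero times, handled with the usual half-open convention). 
Parity of crossings → even ⇒ outside.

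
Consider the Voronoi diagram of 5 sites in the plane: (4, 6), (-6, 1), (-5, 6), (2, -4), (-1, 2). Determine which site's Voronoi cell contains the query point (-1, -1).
Nearest site = (-1, 2)

The Voronoi cell of site s contains exactly those query points closer to s than to any other site. Compute squared distances from q = (-1, -1) to each site:
  (-1 − -1)² + (2 − -1)² = 9
  (2 − -1)² + (-4 − -1)² = 18
  (-6 − -1)² + (1 − -1)² = 29
  (-5 − -1)² + (6 − -1)² = 65
  (4 − -1)² + (6 − -1)² = 74
Minimum is attained by (-1, 2), so q lies in its Voronoi cell.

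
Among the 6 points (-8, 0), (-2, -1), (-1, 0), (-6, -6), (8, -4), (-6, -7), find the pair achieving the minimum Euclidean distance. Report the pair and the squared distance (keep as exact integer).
Pair = ((-6, -6), (-6, -7)); squared distance = 1

Compute all C(6, 2) = 15 pairwise squared distances (x_i − x_j)² + (y_i − y_j)². The minimum is 1, attained by the pair ((-6, -6), (-6, -7)).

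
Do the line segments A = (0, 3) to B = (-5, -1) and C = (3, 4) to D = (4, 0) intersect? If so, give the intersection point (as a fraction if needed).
No (intersection of containing lines falls outside at least one segment)

Parametrize and solve: t = -13/24, s = -7/24. At least one of these is outside [0, 1], so the segments do not intersect.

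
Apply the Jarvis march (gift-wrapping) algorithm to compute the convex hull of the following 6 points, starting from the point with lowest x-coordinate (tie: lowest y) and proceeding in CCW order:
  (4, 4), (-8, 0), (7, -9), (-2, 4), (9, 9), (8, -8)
Hull (CCW) = [(-8, 0), (7, -9), (8, -8), (9, 9), (-2, 4)]

Jarvis march: at each step, from the current hull vertex p, select the next vertex q as the point such that every other point lies strictly to the left of (or on) the directed line p → q. (Equivalently: for every other point r, the cross product (q − p) × (r − p) ≥ 0.)
Starting point (lowest x, tie lowest y): (-8, 0). Wrap until returning to start. Resulting hull: (-8, 0), (7, -9), (8, -8), (9, 9), (-2, 4).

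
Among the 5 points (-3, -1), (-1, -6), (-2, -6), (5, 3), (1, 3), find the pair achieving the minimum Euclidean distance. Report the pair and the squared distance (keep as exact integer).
Pair = ((-1, -6), (-2, -6)); squared distance = 1

Compute all C(5, 2) = 10 pairwise squared distances (x_i − x_j)² + (y_i − y_j)². The minimum is 1, attained by the pair ((-1, -6), (-2, -6)).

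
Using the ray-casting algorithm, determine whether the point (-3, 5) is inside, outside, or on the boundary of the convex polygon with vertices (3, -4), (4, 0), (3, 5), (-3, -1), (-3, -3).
The point (-3, 5) lies strictly outside the polygon

Cast a horizontal ray to the right from the query point and count how many polygon edges it crosses (each edge strictly once or zero times, handled with the usual half-open convention). 
Parity of crossings → even ⇒ outside.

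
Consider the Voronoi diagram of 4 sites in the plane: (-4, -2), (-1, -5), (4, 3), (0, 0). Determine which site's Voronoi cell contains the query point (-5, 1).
Nearest site = (-4, -2)

The Voronoi cell of site s contains exactly those query points closer to s than to any other site. Compute squared distances from q = (-5, 1) to each site:
  (-4 − -5)² + (-2 − 1)² = 10
  (0 − -5)² + (0 − 1)² = 26
  (-1 − -5)² + (-5 − 1)² = 52
  (4 − -5)² + (3 − 1)² = 85
Minimum is attained by (-4, -2), so q lies in its Voronoi cell.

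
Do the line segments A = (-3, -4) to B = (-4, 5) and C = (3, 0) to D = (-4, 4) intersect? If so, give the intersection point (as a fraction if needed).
Yes; intersection at (-229/59, 232/59) (t = 52/59 on AB, s = 58/59 on CD)

Parametrize AB as A + t(B − A) = (-3 + -1 t, -4 + 9 t) and CD as C + s(D − C) = (3 + -7 s, 0 + 4 s). Solve the linear system for (t, s). Determinant = -59 ≠ 0, so a unique intersection of the containing lines exists. Solution: t = 52/59, s = 58/59 — both in [0, 1], so the segments cross. Intersection point: (-229/59, 232/59).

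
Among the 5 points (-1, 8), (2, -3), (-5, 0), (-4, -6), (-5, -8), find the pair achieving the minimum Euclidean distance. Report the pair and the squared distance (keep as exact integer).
Pair = ((-4, -6), (-5, -8)); squared distance = 5

Compute all C(5, 2) = 10 pairwise squared distances (x_i − x_j)² + (y_i − y_j)². The minimum is 5, attained by the pair ((-4, -6), (-5, -8)).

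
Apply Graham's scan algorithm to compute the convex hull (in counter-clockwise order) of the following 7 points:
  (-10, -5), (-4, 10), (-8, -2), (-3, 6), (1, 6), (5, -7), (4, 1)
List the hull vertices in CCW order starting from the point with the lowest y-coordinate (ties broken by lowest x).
Hull (CCW) = [(5, -7), (4, 1), (1, 6), (-4, 10), (-10, -5)]

Graham scan procedure:
  1. Find the pivot p₀ = point with lowest y (tie → lowest x): (5, -7).
  2. Sort the remaining points by polar angle around p₀.
  3. Walk through sorted points, maintaining a stack; pop the top while the last three entries make a non-left turn (cross product ≤ 0).
  4. Final stack is the convex hull in CCW order: (5, -7), (4, 1), (1, 6), (-4, 10), (-10, -5).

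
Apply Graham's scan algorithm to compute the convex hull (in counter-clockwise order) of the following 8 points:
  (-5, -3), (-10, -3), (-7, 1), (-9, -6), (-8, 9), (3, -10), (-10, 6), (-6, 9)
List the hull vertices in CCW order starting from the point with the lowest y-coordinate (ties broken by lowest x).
Hull (CCW) = [(3, -10), (-6, 9), (-8, 9), (-10, 6), (-10, -3), (-9, -6)]

Graham scan procedure:
  1. Find the pivot p₀ = point with lowest y (tie → lowest x): (3, -10).
  2. Sort the remaining points by polar angle around p₀.
  3. Walk through sorted points, maintaining a stack; pop the top while the last three entries make a non-left turn (cross product ≤ 0).
  4. Final stack is the convex hull in CCW order: (3, -10), (-6, 9), (-8, 9), (-10, 6), (-10, -3), (-9, -6).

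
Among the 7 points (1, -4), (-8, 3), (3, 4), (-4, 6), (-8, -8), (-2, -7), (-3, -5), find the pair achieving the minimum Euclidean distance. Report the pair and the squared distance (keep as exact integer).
Pair = ((-2, -7), (-3, -5)); squared distance = 5

Compute all C(7, 2) = 21 pairwise squared distances (x_i − x_j)² + (y_i − y_j)². The minimum is 5, attained by the pair ((-2, -7), (-3, -5)).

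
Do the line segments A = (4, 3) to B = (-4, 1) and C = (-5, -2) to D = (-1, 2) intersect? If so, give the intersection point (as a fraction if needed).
Yes; intersection at (-4/3, 5/3) (t = 2/3 on AB, s = 11/12 on CD)

Parametrize AB as A + t(B − A) = (4 + -8 t, 3 + -2 t) and CD as C + s(D − C) = (-5 + 4 s, -2 + 4 s). Solve the linear system for (t, s). Determinant = 24 ≠ 0, so a unique intersection of the containing lines exists. Solution: t = 2/3, s = 11/12 — both in [0, 1], so the segments cross. Intersection point: (-4/3, 5/3).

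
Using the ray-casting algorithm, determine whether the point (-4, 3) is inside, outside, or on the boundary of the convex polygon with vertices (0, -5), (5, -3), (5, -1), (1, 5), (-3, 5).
The point (-4, 3) lies strictly outside the polygon

Cast a horizontal ray to the right from the query point and count how many polygon edges it crosses (each edge strictly once or zero times, handled with the usual half-open convention). 
Parity of crossings → even ⇒ outside.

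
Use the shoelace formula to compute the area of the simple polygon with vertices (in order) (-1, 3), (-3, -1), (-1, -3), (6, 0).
Area = 27

Shoelace formula: Area = (1/2) |Σ_i (x_i · y_{i+1} − x_{i+1} · y_i)| (indices mod n). Compute each cross term:
  (-1)(-1) − (-3)(3) = 10
  (-3)(-3) − (-1)(-1) = 8
  (-1)(0) − (6)(-3) = 18
  (6)(3) − (-1)(0) = 18
Sum = 54, so (signed) Area = 54/2 = 27, |Area| = 27.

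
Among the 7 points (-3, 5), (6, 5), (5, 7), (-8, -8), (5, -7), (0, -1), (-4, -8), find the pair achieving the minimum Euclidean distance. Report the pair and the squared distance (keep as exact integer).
Pair = ((6, 5), (5, 7)); squared distance = 5

Compute all C(7, 2) = 21 pairwise squared distances (x_i − x_j)² + (y_i − y_j)². The minimum is 5, attained by the pair ((6, 5), (5, 7)).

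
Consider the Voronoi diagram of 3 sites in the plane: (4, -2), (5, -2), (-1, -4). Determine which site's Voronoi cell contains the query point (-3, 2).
Nearest site = (-1, -4)

The Voronoi cell of site s contains exactly those query points closer to s than to any other site. Compute squared distances from q = (-3, 2) to each site:
  (-1 − -3)² + (-4 − 2)² = 40
  (4 − -3)² + (-2 − 2)² = 65
  (5 − -3)² + (-2 − 2)² = 80
Minimum is attained by (-1, -4), so q lies in its Voronoi cell.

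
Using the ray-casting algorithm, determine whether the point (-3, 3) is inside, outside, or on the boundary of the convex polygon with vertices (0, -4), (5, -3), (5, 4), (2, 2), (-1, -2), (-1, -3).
The point (-3, 3) lies strictly outside the polygon

Cast a horizontal ray to the right from the query point and count how many polygon edges it crosses (each edge strictly once or zero times, handled with the usual half-open convention). 
Parity of crossings → even ⇒ outside.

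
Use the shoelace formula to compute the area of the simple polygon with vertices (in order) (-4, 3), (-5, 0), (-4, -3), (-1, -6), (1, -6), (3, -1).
Area = 85/2

Shoelace formula: Area = (1/2) |Σ_i (x_i · y_{i+1} − x_{i+1} · y_i)| (indices mod n). Compute each cross term:
  (-4)(0) − (-5)(3) = 15
  (-5)(-3) − (-4)(0) = 15
  (-4)(-6) − (-1)(-3) = 21
  (-1)(-6) − (1)(-6) = 12
  (1)(-1) − (3)(-6) = 17
  (3)(3) − (-4)(-1) = 5
Sum = 85, so (signed) Area = 85/2 = 85/2, |Area| = 85/2.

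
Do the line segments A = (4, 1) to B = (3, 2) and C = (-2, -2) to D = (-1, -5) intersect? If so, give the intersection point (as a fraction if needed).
No (intersection of containing lines falls outside at least one segment)

Parametrize and solve: t = 21/2, s = -9/2. At least one of these is outside [0, 1], so the segments do not intersect.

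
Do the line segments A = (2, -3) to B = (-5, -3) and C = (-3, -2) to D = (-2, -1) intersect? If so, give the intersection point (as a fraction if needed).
No (intersection of containing lines falls outside at least one segment)

Parametrize and solve: t = 6/7, s = -1. At least one of these is outside [0, 1], so the segments do not intersect.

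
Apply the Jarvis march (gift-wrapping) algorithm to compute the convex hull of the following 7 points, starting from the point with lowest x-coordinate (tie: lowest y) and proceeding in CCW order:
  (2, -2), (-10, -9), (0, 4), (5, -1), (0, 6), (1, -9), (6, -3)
Hull (CCW) = [(-10, -9), (1, -9), (6, -3), (5, -1), (0, 6)]

Jarvis march: at each step, from the current hull vertex p, select the next vertex q as the point such that every other point lies strictly to the left of (or on) the directed line p → q. (Equivalently: for every other point r, the cross product (q − p) × (r − p) ≥ 0.)
Starting point (lowest x, tie lowest y): (-10, -9). Wrap until returning to start. Resulting hull: (-10, -9), (1, -9), (6, -3), (5, -1), (0, 6).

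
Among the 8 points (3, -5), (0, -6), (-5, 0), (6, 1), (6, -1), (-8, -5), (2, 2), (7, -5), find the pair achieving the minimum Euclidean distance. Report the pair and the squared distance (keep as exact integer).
Pair = ((6, 1), (6, -1)); squared distance = 4

Compute all C(8, 2) = 28 pairwise squared distances (x_i − x_j)² + (y_i − y_j)². The minimum is 4, attained by the pair ((6, 1), (6, -1)).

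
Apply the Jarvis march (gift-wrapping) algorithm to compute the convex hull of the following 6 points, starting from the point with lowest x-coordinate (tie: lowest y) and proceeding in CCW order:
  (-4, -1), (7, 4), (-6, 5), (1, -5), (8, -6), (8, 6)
Hull (CCW) = [(-6, 5), (-4, -1), (1, -5), (8, -6), (8, 6)]

Jarvis march: at each step, from the current hull vertex p, select the next vertex q as the point such that every other point lies strictly to the left of (or on) the directed line p → q. (Equivalently: for every other point r, the cross product (q − p) × (r − p) ≥ 0.)
Starting point (lowest x, tie lowest y): (-6, 5). Wrap until returning to start. Resulting hull: (-6, 5), (-4, -1), (1, -5), (8, -6), (8, 6).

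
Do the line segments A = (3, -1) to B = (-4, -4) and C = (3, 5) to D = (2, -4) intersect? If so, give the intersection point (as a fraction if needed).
Yes; intersection at (23/10, -13/10) (t = 1/10 on AB, s = 7/10 on CD)

Parametrize AB as A + t(B − A) = (3 + -7 t, -1 + -3 t) and CD as C + s(D − C) = (3 + -1 s, 5 + -9 s). Solve the linear system for (t, s). Determinant = -60 ≠ 0, so a unique intersection of the containing lines exists. Solution: t = 1/10, s = 7/10 — both in [0, 1], so the segments cross. Intersection point: (23/10, -13/10).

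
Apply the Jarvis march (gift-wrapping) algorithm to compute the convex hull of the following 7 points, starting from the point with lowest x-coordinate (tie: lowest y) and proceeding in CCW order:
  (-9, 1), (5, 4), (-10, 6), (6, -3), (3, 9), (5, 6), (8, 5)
Hull (CCW) = [(-10, 6), (-9, 1), (6, -3), (8, 5), (3, 9)]

Jarvis march: at each step, from the current hull vertex p, select the next vertex q as the point such that every other point lies strictly to the left of (or on) the directed line p → q. (Equivalently: for every other point r, the cross product (q − p) × (r − p) ≥ 0.)
Starting point (lowest x, tie lowest y): (-10, 6). Wrap until returning to start. Resulting hull: (-10, 6), (-9, 1), (6, -3), (8, 5), (3, 9).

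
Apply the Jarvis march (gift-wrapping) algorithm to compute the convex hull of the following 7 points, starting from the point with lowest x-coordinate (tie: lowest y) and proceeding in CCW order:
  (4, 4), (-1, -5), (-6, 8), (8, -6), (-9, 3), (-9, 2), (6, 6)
Hull (CCW) = [(-9, 2), (-1, -5), (8, -6), (6, 6), (-6, 8), (-9, 3)]

Jarvis march: at each step, from the current hull vertex p, select the next vertex q as the point such that every other point lies strictly to the left of (or on) the directed line p → q. (Equivalently: for every other point r, the cross product (q − p) × (r − p) ≥ 0.)
Starting point (lowest x, tie lowest y): (-9, 2). Wrap until returning to start. Resulting hull: (-9, 2), (-1, -5), (8, -6), (6, 6), (-6, 8), (-9, 3).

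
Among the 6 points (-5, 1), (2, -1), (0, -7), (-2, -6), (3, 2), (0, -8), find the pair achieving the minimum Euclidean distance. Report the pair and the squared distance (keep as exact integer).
Pair = ((0, -7), (0, -8)); squared distance = 1

Compute all C(6, 2) = 15 pairwise squared distances (x_i − x_j)² + (y_i − y_j)². The minimum is 1, attained by the pair ((0, -7), (0, -8)).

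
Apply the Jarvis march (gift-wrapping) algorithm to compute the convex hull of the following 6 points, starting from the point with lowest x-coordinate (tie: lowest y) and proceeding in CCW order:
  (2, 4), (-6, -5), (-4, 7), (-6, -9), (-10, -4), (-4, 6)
Hull (CCW) = [(-10, -4), (-6, -9), (2, 4), (-4, 7)]

Jarvis march: at each step, from the current hull vertex p, select the next vertex q as the point such that every other point lies strictly to the left of (or on) the directed line p → q. (Equivalently: for every other point r, the cross product (q − p) × (r − p) ≥ 0.)
Starting point (lowest x, tie lowest y): (-10, -4). Wrap until returning to start. Resulting hull: (-10, -4), (-6, -9), (2, 4), (-4, 7).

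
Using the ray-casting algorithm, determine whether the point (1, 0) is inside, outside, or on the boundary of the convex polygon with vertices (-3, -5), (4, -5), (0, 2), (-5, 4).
The point (1, 0) lies strictly inside the polygon

Cast a horizontal ray to the right from the query point and count how many polygon edges it crosses (each edge strictly once or zero times, handled with the usual half-open convention). 
Parity of crossings → odd ⇒ inside.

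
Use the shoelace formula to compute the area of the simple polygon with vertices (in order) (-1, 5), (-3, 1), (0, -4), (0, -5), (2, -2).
Area = 22

Shoelace formula: Area = (1/2) |Σ_i (x_i · y_{i+1} − x_{i+1} · y_i)| (indices mod n). Compute each cross term:
  (-1)(1) − (-3)(5) = 14
  (-3)(-4) − (0)(1) = 12
  (0)(-5) − (0)(-4) = 0
  (0)(-2) − (2)(-5) = 10
  (2)(5) − (-1)(-2) = 8
Sum = 44, so (signed) Area = 44/2 = 22, |Area| = 22.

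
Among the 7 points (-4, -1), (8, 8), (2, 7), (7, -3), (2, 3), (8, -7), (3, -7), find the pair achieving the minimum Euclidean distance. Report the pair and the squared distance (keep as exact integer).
Pair = ((2, 7), (2, 3)); squared distance = 16

Compute all C(7, 2) = 21 pairwise squared distances (x_i − x_j)² + (y_i − y_j)². The minimum is 16, attained by the pair ((2, 7), (2, 3)).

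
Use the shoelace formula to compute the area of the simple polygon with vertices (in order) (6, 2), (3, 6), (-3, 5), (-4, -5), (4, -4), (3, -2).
Area = 78

Shoelace formula: Area = (1/2) |Σ_i (x_i · y_{i+1} − x_{i+1} · y_i)| (indices mod n). Compute each cross term:
  (6)(6) − (3)(2) = 30
  (3)(5) − (-3)(6) = 33
  (-3)(-5) − (-4)(5) = 35
  (-4)(-4) − (4)(-5) = 36
  (4)(-2) − (3)(-4) = 4
  (3)(2) − (6)(-2) = 18
Sum = 156, so (signed) Area = 156/2 = 78, |Area| = 78.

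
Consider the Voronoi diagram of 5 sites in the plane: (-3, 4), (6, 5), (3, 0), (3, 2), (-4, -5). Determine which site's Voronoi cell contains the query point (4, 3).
Nearest site = (3, 2)

The Voronoi cell of site s contains exactly those query points closer to s than to any other site. Compute squared distances from q = (4, 3) to each site:
  (3 − 4)² + (2 − 3)² = 2
  (6 − 4)² + (5 − 3)² = 8
  (3 − 4)² + (0 − 3)² = 10
  (-3 − 4)² + (4 − 3)² = 50
  (-4 − 4)² + (-5 − 3)² = 128
Minimum is attained by (3, 2), so q lies in its Voronoi cell.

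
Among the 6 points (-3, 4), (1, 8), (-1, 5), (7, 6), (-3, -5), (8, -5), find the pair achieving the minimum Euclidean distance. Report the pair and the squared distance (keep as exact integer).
Pair = ((-3, 4), (-1, 5)); squared distance = 5

Compute all C(6, 2) = 15 pairwise squared distances (x_i − x_j)² + (y_i − y_j)². The minimum is 5, attained by the pair ((-3, 4), (-1, 5)).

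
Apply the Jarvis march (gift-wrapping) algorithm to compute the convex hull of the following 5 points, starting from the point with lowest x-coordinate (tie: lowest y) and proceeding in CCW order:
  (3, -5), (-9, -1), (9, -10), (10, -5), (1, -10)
Hull (CCW) = [(-9, -1), (1, -10), (9, -10), (10, -5)]

Jarvis march: at each step, from the current hull vertex p, select the next vertex q as the point such that every other point lies strictly to the left of (or on) the directed line p → q. (Equivalently: for every other point r, the cross product (q − p) × (r − p) ≥ 0.)
Starting point (lowest x, tie lowest y): (-9, -1). Wrap until returning to start. Resulting hull: (-9, -1), (1, -10), (9, -10), (10, -5).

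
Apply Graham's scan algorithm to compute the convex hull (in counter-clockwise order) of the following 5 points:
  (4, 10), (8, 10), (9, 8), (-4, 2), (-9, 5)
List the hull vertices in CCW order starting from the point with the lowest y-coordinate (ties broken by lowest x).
Hull (CCW) = [(-4, 2), (9, 8), (8, 10), (4, 10), (-9, 5)]

Graham scan procedure:
  1. Find the pivot p₀ = point with lowest y (tie → lowest x): (-4, 2).
  2. Sort the remaining points by polar angle around p₀.
  3. Walk through sorted points, maintaining a stack; pop the top while the last three entries make a non-left turn (cross product ≤ 0).
  4. Final stack is the convex hull in CCW order: (-4, 2), (9, 8), (8, 10), (4, 10), (-9, 5).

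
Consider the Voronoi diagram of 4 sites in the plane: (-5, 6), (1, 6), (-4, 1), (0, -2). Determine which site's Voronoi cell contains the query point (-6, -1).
Nearest site = (-4, 1)

The Voronoi cell of site s contains exactly those query points closer to s than to any other site. Compute squared distances from q = (-6, -1) to each site:
  (-4 − -6)² + (1 − -1)² = 8
  (0 − -6)² + (-2 − -1)² = 37
  (-5 − -6)² + (6 − -1)² = 50
  (1 − -6)² + (6 − -1)² = 98
Minimum is attained by (-4, 1), so q lies in its Voronoi cell.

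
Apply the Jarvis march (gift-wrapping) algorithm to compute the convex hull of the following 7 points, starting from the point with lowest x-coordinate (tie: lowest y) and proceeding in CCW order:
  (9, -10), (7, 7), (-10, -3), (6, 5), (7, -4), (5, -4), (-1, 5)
Hull (CCW) = [(-10, -3), (9, -10), (7, 7), (-1, 5)]

Jarvis march: at each step, from the current hull vertex p, select the next vertex q as the point such that every other point lies strictly to the left of (or on) the directed line p → q. (Equivalently: for every other point r, the cross product (q − p) × (r − p) ≥ 0.)
Starting point (lowest x, tie lowest y): (-10, -3). Wrap until returning to start. Resulting hull: (-10, -3), (9, -10), (7, 7), (-1, 5).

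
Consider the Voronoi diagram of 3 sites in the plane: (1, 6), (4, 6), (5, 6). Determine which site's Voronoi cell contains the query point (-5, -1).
Nearest site = (1, 6)

The Voronoi cell of site s contains exactly those query points closer to s than to any other site. Compute squared distances from q = (-5, -1) to each site:
  (1 − -5)² + (6 − -1)² = 85
  (4 − -5)² + (6 − -1)² = 130
  (5 − -5)² + (6 − -1)² = 149
Minimum is attained by (1, 6), so q lies in its Voronoi cell.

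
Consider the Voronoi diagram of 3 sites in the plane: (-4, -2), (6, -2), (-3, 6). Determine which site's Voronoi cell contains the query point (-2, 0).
Nearest site = (-4, -2)

The Voronoi cell of site s contains exactly those query points closer to s than to any other site. Compute squared distances from q = (-2, 0) to each site:
  (-4 − -2)² + (-2 − 0)² = 8
  (-3 − -2)² + (6 − 0)² = 37
  (6 − -2)² + (-2 − 0)² = 68
Minimum is attained by (-4, -2), so q lies in its Voronoi cell.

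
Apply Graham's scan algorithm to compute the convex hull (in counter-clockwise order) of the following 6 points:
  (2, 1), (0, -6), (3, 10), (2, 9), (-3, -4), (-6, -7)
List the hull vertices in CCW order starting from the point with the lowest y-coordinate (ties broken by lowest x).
Hull (CCW) = [(-6, -7), (0, -6), (2, 1), (3, 10), (2, 9)]

Graham scan procedure:
  1. Find the pivot p₀ = point with lowest y (tie → lowest x): (-6, -7).
  2. Sort the remaining points by polar angle around p₀.
  3. Walk through sorted points, maintaining a stack; pop the top while the last three entries make a non-left turn (cross product ≤ 0).
  4. Final stack is the convex hull in CCW order: (-6, -7), (0, -6), (2, 1), (3, 10), (2, 9).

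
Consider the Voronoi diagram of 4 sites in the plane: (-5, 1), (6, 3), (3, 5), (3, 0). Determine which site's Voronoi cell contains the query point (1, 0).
Nearest site = (3, 0)

The Voronoi cell of site s contains exactly those query points closer to s than to any other site. Compute squared distances from q = (1, 0) to each site:
  (3 − 1)² + (0 − 0)² = 4
  (3 − 1)² + (5 − 0)² = 29
  (6 − 1)² + (3 − 0)² = 34
  (-5 − 1)² + (1 − 0)² = 37
Minimum is attained by (3, 0), so q lies in its Voronoi cell.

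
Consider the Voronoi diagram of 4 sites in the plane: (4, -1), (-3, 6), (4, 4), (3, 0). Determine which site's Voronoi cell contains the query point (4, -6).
Nearest site = (4, -1)

The Voronoi cell of site s contains exactly those query points closer to s than to any other site. Compute squared distances from q = (4, -6) to each site:
  (4 − 4)² + (-1 − -6)² = 25
  (3 − 4)² + (0 − -6)² = 37
  (4 − 4)² + (4 − -6)² = 100
  (-3 − 4)² + (6 − -6)² = 193
Minimum is attained by (4, -1), so q lies in its Voronoi cell.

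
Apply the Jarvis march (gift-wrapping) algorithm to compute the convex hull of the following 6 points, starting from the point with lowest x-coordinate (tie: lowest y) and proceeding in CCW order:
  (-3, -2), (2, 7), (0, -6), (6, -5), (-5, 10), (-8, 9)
Hull (CCW) = [(-8, 9), (-3, -2), (0, -6), (6, -5), (2, 7), (-5, 10)]

Jarvis march: at each step, from the current hull vertex p, select the next vertex q as the point such that every other point lies strictly to the left of (or on) the directed line p → q. (Equivalently: for every other point r, the cross product (q − p) × (r − p) ≥ 0.)
Starting point (lowest x, tie lowest y): (-8, 9). Wrap until returning to start. Resulting hull: (-8, 9), (-3, -2), (0, -6), (6, -5), (2, 7), (-5, 10).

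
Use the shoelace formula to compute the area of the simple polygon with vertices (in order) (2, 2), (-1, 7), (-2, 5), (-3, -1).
Area = 19

Shoelace formula: Area = (1/2) |Σ_i (x_i · y_{i+1} − x_{i+1} · y_i)| (indices mod n). Compute each cross term:
  (2)(7) − (-1)(2) = 16
  (-1)(5) − (-2)(7) = 9
  (-2)(-1) − (-3)(5) = 17
  (-3)(2) − (2)(-1) = -4
Sum = 38, so (signed) Area = 38/2 = 19, |Area| = 19.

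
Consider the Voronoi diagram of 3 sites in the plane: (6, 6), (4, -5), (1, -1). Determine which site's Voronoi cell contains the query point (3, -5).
Nearest site = (4, -5)

The Voronoi cell of site s contains exactly those query points closer to s than to any other site. Compute squared distances from q = (3, -5) to each site:
  (4 − 3)² + (-5 − -5)² = 1
  (1 − 3)² + (-1 − -5)² = 20
  (6 − 3)² + (6 − -5)² = 130
Minimum is attained by (4, -5), so q lies in its Voronoi cell.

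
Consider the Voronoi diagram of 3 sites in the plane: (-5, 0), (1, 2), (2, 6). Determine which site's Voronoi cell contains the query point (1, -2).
Nearest site = (1, 2)

The Voronoi cell of site s contains exactly those query points closer to s than to any other site. Compute squared distances from q = (1, -2) to each site:
  (1 − 1)² + (2 − -2)² = 16
  (-5 − 1)² + (0 − -2)² = 40
  (2 − 1)² + (6 − -2)² = 65
Minimum is attained by (1, 2), so q lies in its Voronoi cell.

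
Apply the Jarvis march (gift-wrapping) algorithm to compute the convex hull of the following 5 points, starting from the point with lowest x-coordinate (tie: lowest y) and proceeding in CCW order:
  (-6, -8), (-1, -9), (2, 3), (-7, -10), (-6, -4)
Hull (CCW) = [(-7, -10), (-1, -9), (2, 3), (-6, -4)]

Jarvis march: at each step, from the current hull vertex p, select the next vertex q as the point such that every other point lies strictly to the left of (or on) the directed line p → q. (Equivalently: for every other point r, the cross product (q − p) × (r − p) ≥ 0.)
Starting point (lowest x, tie lowest y): (-7, -10). Wrap until returning to start. Resulting hull: (-7, -10), (-1, -9), (2, 3), (-6, -4).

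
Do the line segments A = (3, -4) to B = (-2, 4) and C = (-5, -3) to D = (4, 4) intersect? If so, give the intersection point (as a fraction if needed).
Yes; intersection at (-4/107, 92/107) (t = 65/107 on AB, s = 59/107 on CD)

Parametrize AB as A + t(B − A) = (3 + -5 t, -4 + 8 t) and CD as C + s(D − C) = (-5 + 9 s, -3 + 7 s). Solve the linear system for (t, s). Determinant = 107 ≠ 0, so a unique intersection of the containing lines exists. Solution: t = 65/107, s = 59/107 — both in [0, 1], so the segments cross. Intersection point: (-4/107, 92/107).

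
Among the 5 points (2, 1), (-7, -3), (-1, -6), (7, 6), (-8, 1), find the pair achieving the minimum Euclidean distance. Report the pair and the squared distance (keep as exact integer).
Pair = ((-7, -3), (-8, 1)); squared distance = 17

Compute all C(5, 2) = 10 pairwise squared distances (x_i − x_j)² + (y_i − y_j)². The minimum is 17, attained by the pair ((-7, -3), (-8, 1)).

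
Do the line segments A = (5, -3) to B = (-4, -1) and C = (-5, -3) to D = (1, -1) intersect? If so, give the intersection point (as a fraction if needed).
Yes; intersection at (-1, -5/3) (t = 2/3 on AB, s = 2/3 on CD)

Parametrize AB as A + t(B − A) = (5 + -9 t, -3 + 2 t) and CD as C + s(D − C) = (-5 + 6 s, -3 + 2 s). Solve the linear system for (t, s). Determinant = 30 ≠ 0, so a unique intersection of the containing lines exists. Solution: t = 2/3, s = 2/3 — both in [0, 1], so the segments cross. Intersection point: (-1, -5/3).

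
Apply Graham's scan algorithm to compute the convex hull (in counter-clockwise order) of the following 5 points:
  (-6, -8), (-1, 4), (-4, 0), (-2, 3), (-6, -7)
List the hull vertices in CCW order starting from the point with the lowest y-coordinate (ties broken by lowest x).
Hull (CCW) = [(-6, -8), (-1, 4), (-2, 3), (-4, 0), (-6, -7)]

Graham scan procedure:
  1. Find the pivot p₀ = point with lowest y (tie → lowest x): (-6, -8).
  2. Sort the remaining points by polar angle around p₀.
  3. Walk through sorted points, maintaining a stack; pop the top while the last three entries make a non-left turn (cross product ≤ 0).
  4. Final stack is the convex hull in CCW order: (-6, -8), (-1, 4), (-2, 3), (-4, 0), (-6, -7).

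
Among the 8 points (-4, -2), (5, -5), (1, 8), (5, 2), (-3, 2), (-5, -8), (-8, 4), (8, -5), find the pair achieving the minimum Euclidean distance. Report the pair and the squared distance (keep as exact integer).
Pair = ((5, -5), (8, -5)); squared distance = 9

Compute all C(8, 2) = 28 pairwise squared distances (x_i − x_j)² + (y_i − y_j)². The minimum is 9, attained by the pair ((5, -5), (8, -5)).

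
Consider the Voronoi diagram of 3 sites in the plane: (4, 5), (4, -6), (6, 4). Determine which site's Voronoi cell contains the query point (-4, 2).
Nearest site = (4, 5)

The Voronoi cell of site s contains exactly those query points closer to s than to any other site. Compute squared distances from q = (-4, 2) to each site:
  (4 − -4)² + (5 − 2)² = 73
  (6 − -4)² + (4 − 2)² = 104
  (4 − -4)² + (-6 − 2)² = 128
Minimum is attained by (4, 5), so q lies in its Voronoi cell.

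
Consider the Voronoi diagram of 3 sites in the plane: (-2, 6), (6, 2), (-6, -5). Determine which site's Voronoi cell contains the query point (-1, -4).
Nearest site = (-6, -5)

The Voronoi cell of site s contains exactly those query points closer to s than to any other site. Compute squared distances from q = (-1, -4) to each site:
  (-6 − -1)² + (-5 − -4)² = 26
  (6 − -1)² + (2 − -4)² = 85
  (-2 − -1)² + (6 − -4)² = 101
Minimum is attained by (-6, -5), so q lies in its Voronoi cell.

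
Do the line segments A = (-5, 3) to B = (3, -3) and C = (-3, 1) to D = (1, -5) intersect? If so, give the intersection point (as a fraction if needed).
No (intersection of containing lines falls outside at least one segment)

Parametrize and solve: t = 1/6, s = -1/6. At least one of these is outside [0, 1], so the segments do not intersect.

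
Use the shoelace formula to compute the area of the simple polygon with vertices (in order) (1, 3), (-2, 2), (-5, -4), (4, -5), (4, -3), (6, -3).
Area = 51

Shoelace formula: Area = (1/2) |Σ_i (x_i · y_{i+1} − x_{i+1} · y_i)| (indices mod n). Compute each cross term:
  (1)(2) − (-2)(3) = 8
  (-2)(-4) − (-5)(2) = 18
  (-5)(-5) − (4)(-4) = 41
  (4)(-3) − (4)(-5) = 8
  (4)(-3) − (6)(-3) = 6
  (6)(3) − (1)(-3) = 21
Sum = 102, so (signed) Area = 102/2 = 51, |Area| = 51.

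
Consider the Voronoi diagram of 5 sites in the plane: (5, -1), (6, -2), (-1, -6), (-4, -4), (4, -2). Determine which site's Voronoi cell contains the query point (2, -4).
Nearest site = (4, -2)

The Voronoi cell of site s contains exactly those query points closer to s than to any other site. Compute squared distances from q = (2, -4) to each site:
  (4 − 2)² + (-2 − -4)² = 8
  (-1 − 2)² + (-6 − -4)² = 13
  (5 − 2)² + (-1 − -4)² = 18
  (6 − 2)² + (-2 − -4)² = 20
  (-4 − 2)² + (-4 − -4)² = 36
Minimum is attained by (4, -2), so q lies in its Voronoi cell.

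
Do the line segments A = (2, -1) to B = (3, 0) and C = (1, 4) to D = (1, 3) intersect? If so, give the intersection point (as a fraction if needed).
No (intersection of containing lines falls outside at least one segment)

Parametrize and solve: t = -1, s = 6. At least one of these is outside [0, 1], so the segments do not intersect.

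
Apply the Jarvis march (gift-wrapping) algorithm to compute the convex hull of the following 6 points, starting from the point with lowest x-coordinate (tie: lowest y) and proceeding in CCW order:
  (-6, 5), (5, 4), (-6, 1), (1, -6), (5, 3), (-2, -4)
Hull (CCW) = [(-6, 1), (-2, -4), (1, -6), (5, 3), (5, 4), (-6, 5)]

Jarvis march: at each step, from the current hull vertex p, select the next vertex q as the point such that every other point lies strictly to the left of (or on) the directed line p → q. (Equivalently: for every other point r, the cross product (q − p) × (r − p) ≥ 0.)
Starting point (lowest x, tie lowest y): (-6, 1). Wrap until returning to start. Resulting hull: (-6, 1), (-2, -4), (1, -6), (5, 3), (5, 4), (-6, 5).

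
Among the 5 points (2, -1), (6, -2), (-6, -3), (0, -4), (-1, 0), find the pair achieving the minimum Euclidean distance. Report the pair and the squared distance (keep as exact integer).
Pair = ((2, -1), (-1, 0)); squared distance = 10

Compute all C(5, 2) = 10 pairwise squared distances (x_i − x_j)² + (y_i − y_j)². The minimum is 10, attained by the pair ((2, -1), (-1, 0)).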